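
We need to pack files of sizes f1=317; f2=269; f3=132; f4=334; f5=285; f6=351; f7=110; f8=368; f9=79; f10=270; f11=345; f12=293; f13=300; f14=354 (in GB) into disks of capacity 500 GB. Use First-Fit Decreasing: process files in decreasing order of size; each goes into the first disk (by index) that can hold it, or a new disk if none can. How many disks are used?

Sorted descending: 368, 354, 351, 345, 334, 317, 300, 293, 285, 270, 269, 132, 110, 79.
Put 368 GB in disk 1; 132 GB remain.
Put 354 GB in disk 2; 146 GB remain.
Put 351 GB in disk 3; 149 GB remain.
Put 345 GB in disk 4; 155 GB remain.
Put 334 GB in disk 5; 166 GB remain.
Put 317 GB in disk 6; 183 GB remain.
Put 300 GB in disk 7; 200 GB remain.
Put 293 GB in disk 8; 207 GB remain.
Put 285 GB in disk 9; 215 GB remain.
Put 270 GB in disk 10; 230 GB remain.
Put 269 GB in disk 11; 231 GB remain.
Put 132 GB in disk 1; 0 GB remain.
Put 110 GB in disk 2; 36 GB remain.
Put 79 GB in disk 3; 70 GB remain.
Final disks: [368,132] [354,110] [351,79] [345] [334] [317] [300] [293] [285] [270] [269].

11 disks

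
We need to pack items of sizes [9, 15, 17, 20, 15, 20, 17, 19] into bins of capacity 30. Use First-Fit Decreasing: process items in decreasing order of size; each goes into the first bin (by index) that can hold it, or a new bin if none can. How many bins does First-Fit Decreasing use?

Sorted descending: 20, 20, 19, 17, 17, 15, 15, 9.
bin 1: place 20, 10 left
bin 2: place 20, 10 left
bin 3: place 19, 11 left
bin 4: place 17, 13 left
bin 5: place 17, 13 left
bin 6: place 15, 15 left
bin 6: place 15, 0 left
bin 1: place 9, 1 left
Final bins: [20,9] [20] [19] [17] [17] [15,15].

6 bins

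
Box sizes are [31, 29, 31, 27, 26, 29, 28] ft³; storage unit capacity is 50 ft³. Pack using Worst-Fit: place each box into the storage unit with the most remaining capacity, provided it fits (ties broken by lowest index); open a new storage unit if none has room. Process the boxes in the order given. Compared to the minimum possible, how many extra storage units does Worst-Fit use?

0

Worst-Fit: [31] [29] [31] [27] [26] [29] [28] → 7 storage units.
7 boxes exceed 25 ft³ (half the capacity), and no two of those can share a storage unit, so at least 7 storage units are needed.
So 7 is already optimal.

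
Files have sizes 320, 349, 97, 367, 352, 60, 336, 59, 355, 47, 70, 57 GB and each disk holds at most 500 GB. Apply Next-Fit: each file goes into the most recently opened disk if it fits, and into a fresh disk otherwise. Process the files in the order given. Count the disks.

320 GB → disk 1 (remaining 180 GB)
349 GB → disk 2 (remaining 151 GB)
97 GB → disk 2 (remaining 54 GB)
367 GB → disk 3 (remaining 133 GB)
352 GB → disk 4 (remaining 148 GB)
60 GB → disk 4 (remaining 88 GB)
336 GB → disk 5 (remaining 164 GB)
59 GB → disk 5 (remaining 105 GB)
355 GB → disk 6 (remaining 145 GB)
47 GB → disk 6 (remaining 98 GB)
70 GB → disk 6 (remaining 28 GB)
57 GB → disk 7 (remaining 443 GB)
Final disks: [320] [349,97] [367] [352,60] [336,59] [355,47,70] [57].

7 disks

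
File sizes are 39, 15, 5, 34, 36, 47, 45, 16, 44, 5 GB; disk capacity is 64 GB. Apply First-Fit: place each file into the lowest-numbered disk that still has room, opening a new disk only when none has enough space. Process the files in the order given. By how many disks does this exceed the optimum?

First-Fit: [39,15,5,5] [34,16] [36] [47] [45] [44] → 6 disks.
6 files exceed 32 GB (half the capacity), and no two of those can share a disk, so at least 6 disks are needed.
So 6 is already optimal.

0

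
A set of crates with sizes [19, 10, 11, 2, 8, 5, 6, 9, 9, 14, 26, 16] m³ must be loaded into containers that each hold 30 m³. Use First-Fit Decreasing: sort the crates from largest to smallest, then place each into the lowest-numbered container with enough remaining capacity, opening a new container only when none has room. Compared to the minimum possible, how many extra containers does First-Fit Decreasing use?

First-Fit Decreasing: [26,2] [19,11] [16,14] [10,9,9] [8,6,5] → 5 containers.
Total size 135 m³; any packing needs at least ⌈135/30⌉ = 5 containers.
So 5 is already optimal.

0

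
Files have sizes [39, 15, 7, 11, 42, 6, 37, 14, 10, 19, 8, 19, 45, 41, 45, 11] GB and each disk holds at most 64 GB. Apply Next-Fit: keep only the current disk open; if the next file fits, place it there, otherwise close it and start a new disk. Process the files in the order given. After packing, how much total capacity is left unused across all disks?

79

disk 1: place 39 GB, 25 GB left
disk 1: place 15 GB, 10 GB left
disk 1: place 7 GB, 3 GB left
disk 2: place 11 GB, 53 GB left
disk 2: place 42 GB, 11 GB left
disk 2: place 6 GB, 5 GB left
disk 3: place 37 GB, 27 GB left
disk 3: place 14 GB, 13 GB left
disk 3: place 10 GB, 3 GB left
disk 4: place 19 GB, 45 GB left
disk 4: place 8 GB, 37 GB left
disk 4: place 19 GB, 18 GB left
disk 5: place 45 GB, 19 GB left
disk 6: place 41 GB, 23 GB left
disk 7: place 45 GB, 19 GB left
disk 7: place 11 GB, 8 GB left
7 disks × 64 GB = 448 GB; used 369 GB; unused 79 GB.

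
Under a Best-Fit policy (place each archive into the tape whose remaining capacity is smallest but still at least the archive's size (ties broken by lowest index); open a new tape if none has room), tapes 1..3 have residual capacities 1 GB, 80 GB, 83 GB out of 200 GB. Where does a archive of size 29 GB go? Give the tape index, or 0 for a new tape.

Tapes with room: tape 2 (80 GB), tape 3 (83 GB).
Tightest fit is tape 2 with 80 GB free.

2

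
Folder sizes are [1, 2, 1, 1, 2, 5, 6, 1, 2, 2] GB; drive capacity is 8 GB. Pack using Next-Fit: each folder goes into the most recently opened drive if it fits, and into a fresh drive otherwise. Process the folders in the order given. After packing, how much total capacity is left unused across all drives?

drive 1: place 1 GB, 7 GB left
drive 1: place 2 GB, 5 GB left
drive 1: place 1 GB, 4 GB left
drive 1: place 1 GB, 3 GB left
drive 1: place 2 GB, 1 GB left
drive 2: place 5 GB, 3 GB left
drive 3: place 6 GB, 2 GB left
drive 3: place 1 GB, 1 GB left
drive 4: place 2 GB, 6 GB left
drive 4: place 2 GB, 4 GB left
4 drives × 8 GB = 32 GB; used 23 GB; unused 9 GB.

9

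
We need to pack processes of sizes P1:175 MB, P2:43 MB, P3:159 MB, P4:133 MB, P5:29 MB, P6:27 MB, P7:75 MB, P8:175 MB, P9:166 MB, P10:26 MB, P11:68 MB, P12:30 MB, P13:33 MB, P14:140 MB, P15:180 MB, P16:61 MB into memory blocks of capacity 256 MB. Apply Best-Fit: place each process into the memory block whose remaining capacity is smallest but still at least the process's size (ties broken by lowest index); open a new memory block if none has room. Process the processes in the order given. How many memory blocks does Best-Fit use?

P1 (175 MB) → memory block 1 (remaining 81 MB)
P2 (43 MB) → memory block 1 (remaining 38 MB)
P3 (159 MB) → memory block 2 (remaining 97 MB)
P4 (133 MB) → memory block 3 (remaining 123 MB)
P5 (29 MB) → memory block 1 (remaining 9 MB)
P6 (27 MB) → memory block 2 (remaining 70 MB)
P7 (75 MB) → memory block 3 (remaining 48 MB)
P8 (175 MB) → memory block 4 (remaining 81 MB)
P9 (166 MB) → memory block 5 (remaining 90 MB)
P10 (26 MB) → memory block 3 (remaining 22 MB)
P11 (68 MB) → memory block 2 (remaining 2 MB)
P12 (30 MB) → memory block 4 (remaining 51 MB)
P13 (33 MB) → memory block 4 (remaining 18 MB)
P14 (140 MB) → memory block 6 (remaining 116 MB)
P15 (180 MB) → memory block 7 (remaining 76 MB)
P16 (61 MB) → memory block 7 (remaining 15 MB)

7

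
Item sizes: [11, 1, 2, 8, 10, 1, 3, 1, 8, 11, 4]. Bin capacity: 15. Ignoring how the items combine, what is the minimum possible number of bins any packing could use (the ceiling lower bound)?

4

Total size = 11 + 1 + 2 + 8 + 10 + 1 + 3 + 1 + 8 + 11 + 4 = 60.
⌈60 / 15⌉ = 4.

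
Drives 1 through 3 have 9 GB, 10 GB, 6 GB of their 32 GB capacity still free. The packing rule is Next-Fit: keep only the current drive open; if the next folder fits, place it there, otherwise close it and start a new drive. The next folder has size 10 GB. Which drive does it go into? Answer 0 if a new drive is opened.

0

Next-Fit only looks at drive 3, which has 6 GB free.
10 GB does not fit, so a new drive is opened.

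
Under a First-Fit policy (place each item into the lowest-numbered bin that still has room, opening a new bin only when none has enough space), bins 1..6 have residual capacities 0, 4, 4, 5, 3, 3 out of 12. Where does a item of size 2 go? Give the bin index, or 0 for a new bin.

2

Bins with room: bin 2 (4), bin 3 (4), bin 4 (5), bin 5 (3), bin 6 (3).
The first with room is bin 2.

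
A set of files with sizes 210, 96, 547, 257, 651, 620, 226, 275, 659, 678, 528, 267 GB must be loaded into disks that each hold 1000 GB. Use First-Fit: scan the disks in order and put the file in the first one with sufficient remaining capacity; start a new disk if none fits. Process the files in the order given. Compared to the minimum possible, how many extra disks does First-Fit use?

0

First-Fit: [210,96,547] [257,651] [620,226] [275,659] [678,267] [528] → 6 disks.
Total size 5014 GB; any packing needs at least ⌈5014/1000⌉ = 6 disks.
So 6 is already optimal.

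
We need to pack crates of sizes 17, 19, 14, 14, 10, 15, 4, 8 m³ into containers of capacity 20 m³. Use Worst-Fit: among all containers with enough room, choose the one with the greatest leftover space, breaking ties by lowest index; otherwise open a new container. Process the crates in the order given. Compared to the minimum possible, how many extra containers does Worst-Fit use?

Worst-Fit: [17] [19] [14] [14] [10,4] [15] [8] → 7 containers.
Total size 101 m³; any packing needs at least ⌈101/20⌉ = 6 containers.
An optimal packing achieves that bound: [19] [17] [15,4] [14] [14] [10,8] → 6 containers.
Excess: 7 − 6 = 1.

1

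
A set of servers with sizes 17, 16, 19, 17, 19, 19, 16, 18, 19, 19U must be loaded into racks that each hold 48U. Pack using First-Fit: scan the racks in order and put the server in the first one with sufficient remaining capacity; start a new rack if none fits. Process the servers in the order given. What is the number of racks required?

5

17U → rack 1 (remaining 31U)
16U → rack 1 (remaining 15U)
19U → rack 2 (remaining 29U)
17U → rack 2 (remaining 12U)
19U → rack 3 (remaining 29U)
19U → rack 3 (remaining 10U)
16U → rack 4 (remaining 32U)
18U → rack 4 (remaining 14U)
19U → rack 5 (remaining 29U)
19U → rack 5 (remaining 10U)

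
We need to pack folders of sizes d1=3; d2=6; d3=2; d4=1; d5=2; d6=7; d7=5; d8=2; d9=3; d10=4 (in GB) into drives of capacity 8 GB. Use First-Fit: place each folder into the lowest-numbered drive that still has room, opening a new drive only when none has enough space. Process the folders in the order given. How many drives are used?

d1 (3 GB) → drive 1 (remaining 5 GB)
d2 (6 GB) → drive 2 (remaining 2 GB)
d3 (2 GB) → drive 1 (remaining 3 GB)
d4 (1 GB) → drive 1 (remaining 2 GB)
d5 (2 GB) → drive 1 (remaining 0 GB)
d6 (7 GB) → drive 3 (remaining 1 GB)
d7 (5 GB) → drive 4 (remaining 3 GB)
d8 (2 GB) → drive 2 (remaining 0 GB)
d9 (3 GB) → drive 4 (remaining 0 GB)
d10 (4 GB) → drive 5 (remaining 4 GB)
Final drives: [3,2,1,2] [6,2] [7] [5,3] [4].

5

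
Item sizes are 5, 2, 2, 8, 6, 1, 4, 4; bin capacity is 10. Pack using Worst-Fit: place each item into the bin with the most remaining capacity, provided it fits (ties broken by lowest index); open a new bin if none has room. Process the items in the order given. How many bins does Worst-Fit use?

4

bin 1: place 5, 5 left
bin 1: place 2, 3 left
bin 1: place 2, 1 left
bin 2: place 8, 2 left
bin 3: place 6, 4 left
bin 3: place 1, 3 left
bin 4: place 4, 6 left
bin 4: place 4, 2 left
Final bins: [5,2,2] [8] [6,1] [4,4].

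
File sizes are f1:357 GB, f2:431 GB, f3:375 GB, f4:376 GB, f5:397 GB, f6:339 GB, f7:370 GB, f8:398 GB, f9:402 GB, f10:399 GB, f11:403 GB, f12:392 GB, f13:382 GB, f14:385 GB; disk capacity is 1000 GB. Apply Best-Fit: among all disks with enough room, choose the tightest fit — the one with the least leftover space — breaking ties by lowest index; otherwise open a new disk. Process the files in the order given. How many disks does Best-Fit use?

Put f1 (357 GB) in disk 1; 643 GB remain.
Put f2 (431 GB) in disk 1; 212 GB remain.
Put f3 (375 GB) in disk 2; 625 GB remain.
Put f4 (376 GB) in disk 2; 249 GB remain.
Put f5 (397 GB) in disk 3; 603 GB remain.
Put f6 (339 GB) in disk 3; 264 GB remain.
Put f7 (370 GB) in disk 4; 630 GB remain.
Put f8 (398 GB) in disk 4; 232 GB remain.
Put f9 (402 GB) in disk 5; 598 GB remain.
Put f10 (399 GB) in disk 5; 199 GB remain.
Put f11 (403 GB) in disk 6; 597 GB remain.
Put f12 (392 GB) in disk 6; 205 GB remain.
Put f13 (382 GB) in disk 7; 618 GB remain.
Put f14 (385 GB) in disk 7; 233 GB remain.

7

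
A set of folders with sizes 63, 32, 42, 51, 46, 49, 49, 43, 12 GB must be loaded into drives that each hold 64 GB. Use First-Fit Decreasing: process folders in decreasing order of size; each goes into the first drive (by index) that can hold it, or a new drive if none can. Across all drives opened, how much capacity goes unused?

125

Sorted descending: 63, 51, 49, 49, 46, 43, 42, 32, 12.
63 GB → drive 1 (remaining 1 GB)
51 GB → drive 2 (remaining 13 GB)
49 GB → drive 3 (remaining 15 GB)
49 GB → drive 4 (remaining 15 GB)
46 GB → drive 5 (remaining 18 GB)
43 GB → drive 6 (remaining 21 GB)
42 GB → drive 7 (remaining 22 GB)
32 GB → drive 8 (remaining 32 GB)
12 GB → drive 2 (remaining 1 GB)
8 drives × 64 GB = 512 GB; used 387 GB; unused 125 GB.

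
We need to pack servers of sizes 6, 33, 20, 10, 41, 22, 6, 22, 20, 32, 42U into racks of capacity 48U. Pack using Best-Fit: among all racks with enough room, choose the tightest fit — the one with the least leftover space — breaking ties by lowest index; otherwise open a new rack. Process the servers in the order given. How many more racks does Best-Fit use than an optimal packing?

Best-Fit: [6,33] [20,10] [41,6] [22,22] [20] [32] [42] → 7 racks.
Total size 254U; any packing needs at least ⌈254/48⌉ = 6 racks.
An optimal packing achieves that bound: [42,6] [41,6] [33,10] [32] [22,22] [20,20] → 6 racks.
Excess: 7 − 6 = 1.

1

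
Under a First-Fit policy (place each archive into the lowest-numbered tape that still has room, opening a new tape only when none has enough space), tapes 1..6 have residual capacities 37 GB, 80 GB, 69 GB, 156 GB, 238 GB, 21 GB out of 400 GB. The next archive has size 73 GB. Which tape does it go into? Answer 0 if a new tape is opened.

Tapes with room: tape 2 (80 GB), tape 4 (156 GB), tape 5 (238 GB).
The first with room is tape 2.

2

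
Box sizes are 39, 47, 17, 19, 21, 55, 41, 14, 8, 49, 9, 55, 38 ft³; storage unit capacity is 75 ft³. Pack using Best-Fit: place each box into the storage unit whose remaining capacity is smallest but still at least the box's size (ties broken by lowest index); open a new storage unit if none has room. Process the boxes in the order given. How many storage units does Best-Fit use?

Put 39 ft³ in storage unit 1; 36 ft³ remain.
Put 47 ft³ in storage unit 2; 28 ft³ remain.
Put 17 ft³ in storage unit 2; 11 ft³ remain.
Put 19 ft³ in storage unit 1; 17 ft³ remain.
Put 21 ft³ in storage unit 3; 54 ft³ remain.
Put 55 ft³ in storage unit 4; 20 ft³ remain.
Put 41 ft³ in storage unit 3; 13 ft³ remain.
Put 14 ft³ in storage unit 1; 3 ft³ remain.
Put 8 ft³ in storage unit 2; 3 ft³ remain.
Put 49 ft³ in storage unit 5; 26 ft³ remain.
Put 9 ft³ in storage unit 3; 4 ft³ remain.
Put 55 ft³ in storage unit 6; 20 ft³ remain.
Put 38 ft³ in storage unit 7; 37 ft³ remain.
Final storage units: [39,19,14] [47,17,8] [21,41,9] [55] [49] [55] [38].

7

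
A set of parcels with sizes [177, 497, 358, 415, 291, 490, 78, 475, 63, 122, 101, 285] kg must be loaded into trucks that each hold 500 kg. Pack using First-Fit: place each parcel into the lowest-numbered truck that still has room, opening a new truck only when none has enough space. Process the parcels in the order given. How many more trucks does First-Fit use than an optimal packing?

1

First-Fit: [177,291] [497] [358,78,63] [415] [490] [475] [122,101] [285] → 8 trucks.
Total size 3352 kg; any packing needs at least ⌈3352/500⌉ = 7 trucks.
An optimal packing achieves that bound: [497] [490] [475] [415,78] [358,122] [291,177] [285,101,63] → 7 trucks.
Excess: 8 − 7 = 1.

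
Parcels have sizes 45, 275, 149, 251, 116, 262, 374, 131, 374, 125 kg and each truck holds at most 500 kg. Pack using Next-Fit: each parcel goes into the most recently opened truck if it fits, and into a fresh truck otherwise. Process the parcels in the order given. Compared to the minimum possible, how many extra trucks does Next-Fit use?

Next-Fit: [45,275,149] [251,116] [262] [374] [131] [374,125] → 6 trucks.
Total size 2102 kg; any packing needs at least ⌈2102/500⌉ = 5 trucks.
An optimal packing achieves that bound: [374,125] [374,116] [275,149,45] [262,131] [251] → 5 trucks.
Excess: 6 − 5 = 1.

1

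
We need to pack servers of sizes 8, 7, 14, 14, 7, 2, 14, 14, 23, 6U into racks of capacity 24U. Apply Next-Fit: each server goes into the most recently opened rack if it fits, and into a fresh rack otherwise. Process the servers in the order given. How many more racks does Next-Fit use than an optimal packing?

Next-Fit: [8,7] [14] [14,7,2] [14] [14] [23] [6] → 7 racks.
Total size 109U; any packing needs at least ⌈109/24⌉ = 5 racks.
An optimal packing achieves that bound: [23] [14,8,2] [14,7] [14,7] [14,6] → 5 racks.
Excess: 7 − 5 = 2.

2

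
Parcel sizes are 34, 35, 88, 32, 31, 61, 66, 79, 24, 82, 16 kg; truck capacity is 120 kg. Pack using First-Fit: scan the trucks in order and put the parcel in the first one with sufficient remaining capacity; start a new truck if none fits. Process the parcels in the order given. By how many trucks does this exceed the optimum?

1

First-Fit: [34,35,32,16] [88,31] [61,24] [66] [79] [82] → 6 trucks.
Total size 548 kg; any packing needs at least ⌈548/120⌉ = 5 trucks.
An optimal packing achieves that bound: [88,32] [82,35] [79,34] [66,31,16] [61,24] → 5 trucks.
Excess: 6 − 5 = 1.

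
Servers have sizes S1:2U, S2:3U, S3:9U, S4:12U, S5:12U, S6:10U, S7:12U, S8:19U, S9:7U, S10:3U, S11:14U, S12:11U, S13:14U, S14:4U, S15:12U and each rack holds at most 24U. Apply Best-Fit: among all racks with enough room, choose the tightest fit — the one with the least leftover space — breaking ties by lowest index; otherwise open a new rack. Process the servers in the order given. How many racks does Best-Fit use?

Put S1 (2U) in rack 1; 22U remain.
Put S2 (3U) in rack 1; 19U remain.
Put S3 (9U) in rack 1; 10U remain.
Put S4 (12U) in rack 2; 12U remain.
Put S5 (12U) in rack 2; 0U remain.
Put S6 (10U) in rack 1; 0U remain.
Put S7 (12U) in rack 3; 12U remain.
Put S8 (19U) in rack 4; 5U remain.
Put S9 (7U) in rack 3; 5U remain.
Put S10 (3U) in rack 3; 2U remain.
Put S11 (14U) in rack 5; 10U remain.
Put S12 (11U) in rack 6; 13U remain.
Put S13 (14U) in rack 7; 10U remain.
Put S14 (4U) in rack 4; 1U remain.
Put S15 (12U) in rack 6; 1U remain.
Final racks: [2,3,9,10] [12,12] [12,7,3] [19,4] [14] [11,12] [14].

7 racks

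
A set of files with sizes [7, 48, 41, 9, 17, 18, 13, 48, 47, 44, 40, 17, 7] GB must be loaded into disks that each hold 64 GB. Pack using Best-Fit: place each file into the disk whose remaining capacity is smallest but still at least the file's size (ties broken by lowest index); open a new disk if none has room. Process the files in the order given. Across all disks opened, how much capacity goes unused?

disk 1: place 7 GB, 57 GB left
disk 1: place 48 GB, 9 GB left
disk 2: place 41 GB, 23 GB left
disk 1: place 9 GB, 0 GB left
disk 2: place 17 GB, 6 GB left
disk 3: place 18 GB, 46 GB left
disk 3: place 13 GB, 33 GB left
disk 4: place 48 GB, 16 GB left
disk 5: place 47 GB, 17 GB left
disk 6: place 44 GB, 20 GB left
disk 7: place 40 GB, 24 GB left
disk 5: place 17 GB, 0 GB left
disk 4: place 7 GB, 9 GB left
7 disks × 64 GB = 448 GB; used 356 GB; unused 92 GB.

92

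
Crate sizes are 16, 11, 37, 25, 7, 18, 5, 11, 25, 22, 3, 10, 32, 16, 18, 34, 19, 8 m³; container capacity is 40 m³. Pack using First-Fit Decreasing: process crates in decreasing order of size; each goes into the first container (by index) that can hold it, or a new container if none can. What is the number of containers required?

9 containers

Sorted descending: 37, 34, 32, 25, 25, 22, 19, 18, 18, 16, 16, 11, 11, 10, 8, 7, 5, 3.
Put 37 m³ in container 1; 3 m³ remain.
Put 34 m³ in container 2; 6 m³ remain.
Put 32 m³ in container 3; 8 m³ remain.
Put 25 m³ in container 4; 15 m³ remain.
Put 25 m³ in container 5; 15 m³ remain.
Put 22 m³ in container 6; 18 m³ remain.
Put 19 m³ in container 7; 21 m³ remain.
Put 18 m³ in container 6; 0 m³ remain.
Put 18 m³ in container 7; 3 m³ remain.
Put 16 m³ in container 8; 24 m³ remain.
Put 16 m³ in container 8; 8 m³ remain.
Put 11 m³ in container 4; 4 m³ remain.
Put 11 m³ in container 5; 4 m³ remain.
Put 10 m³ in container 9; 30 m³ remain.
Put 8 m³ in container 3; 0 m³ remain.
Put 7 m³ in container 8; 1 m³ remain.
Put 5 m³ in container 2; 1 m³ remain.
Put 3 m³ in container 1; 0 m³ remain.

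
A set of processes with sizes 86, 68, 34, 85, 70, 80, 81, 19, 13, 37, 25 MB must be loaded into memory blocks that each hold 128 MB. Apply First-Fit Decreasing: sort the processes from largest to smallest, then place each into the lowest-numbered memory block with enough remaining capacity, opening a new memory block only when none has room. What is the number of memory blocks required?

6

Sorted descending: 86, 85, 81, 80, 70, 68, 37, 34, 25, 19, 13.
Put 86 MB in memory block 1; 42 MB remain.
Put 85 MB in memory block 2; 43 MB remain.
Put 81 MB in memory block 3; 47 MB remain.
Put 80 MB in memory block 4; 48 MB remain.
Put 70 MB in memory block 5; 58 MB remain.
Put 68 MB in memory block 6; 60 MB remain.
Put 37 MB in memory block 1; 5 MB remain.
Put 34 MB in memory block 2; 9 MB remain.
Put 25 MB in memory block 3; 22 MB remain.
Put 19 MB in memory block 3; 3 MB remain.
Put 13 MB in memory block 4; 35 MB remain.
Final memory blocks: [86,37] [85,34] [81,25,19] [80,13] [70] [68].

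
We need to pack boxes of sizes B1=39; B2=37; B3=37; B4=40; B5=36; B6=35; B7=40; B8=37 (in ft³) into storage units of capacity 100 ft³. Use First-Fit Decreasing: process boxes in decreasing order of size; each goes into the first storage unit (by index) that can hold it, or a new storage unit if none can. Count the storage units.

Sorted descending: 40, 40, 39, 37, 37, 37, 36, 35.
40 ft³ → storage unit 1 (remaining 60 ft³)
40 ft³ → storage unit 1 (remaining 20 ft³)
39 ft³ → storage unit 2 (remaining 61 ft³)
37 ft³ → storage unit 2 (remaining 24 ft³)
37 ft³ → storage unit 3 (remaining 63 ft³)
37 ft³ → storage unit 3 (remaining 26 ft³)
36 ft³ → storage unit 4 (remaining 64 ft³)
35 ft³ → storage unit 4 (remaining 29 ft³)
Final storage units: [40,40] [39,37] [37,37] [36,35].

4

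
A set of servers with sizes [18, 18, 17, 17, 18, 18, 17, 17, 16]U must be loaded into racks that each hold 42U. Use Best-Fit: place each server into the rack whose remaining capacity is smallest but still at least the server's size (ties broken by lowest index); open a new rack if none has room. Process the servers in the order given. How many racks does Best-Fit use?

5 racks

rack 1: place 18U, 24U left
rack 1: place 18U, 6U left
rack 2: place 17U, 25U left
rack 2: place 17U, 8U left
rack 3: place 18U, 24U left
rack 3: place 18U, 6U left
rack 4: place 17U, 25U left
rack 4: place 17U, 8U left
rack 5: place 16U, 26U left
Final racks: [18,18] [17,17] [18,18] [17,17] [16].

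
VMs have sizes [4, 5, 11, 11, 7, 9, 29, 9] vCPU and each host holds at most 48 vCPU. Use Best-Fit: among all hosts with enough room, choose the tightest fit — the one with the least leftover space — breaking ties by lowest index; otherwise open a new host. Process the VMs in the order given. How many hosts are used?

4 vCPU → host 1 (remaining 44 vCPU)
5 vCPU → host 1 (remaining 39 vCPU)
11 vCPU → host 1 (remaining 28 vCPU)
11 vCPU → host 1 (remaining 17 vCPU)
7 vCPU → host 1 (remaining 10 vCPU)
9 vCPU → host 1 (remaining 1 vCPU)
29 vCPU → host 2 (remaining 19 vCPU)
9 vCPU → host 2 (remaining 10 vCPU)

2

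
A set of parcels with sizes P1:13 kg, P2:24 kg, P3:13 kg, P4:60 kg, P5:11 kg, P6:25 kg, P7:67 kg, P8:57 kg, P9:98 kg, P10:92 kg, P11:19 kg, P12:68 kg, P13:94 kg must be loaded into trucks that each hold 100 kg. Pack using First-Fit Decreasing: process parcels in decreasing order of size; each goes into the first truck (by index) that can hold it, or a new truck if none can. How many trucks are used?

7

Sorted descending: 98, 94, 92, 68, 67, 60, 57, 25, 24, 19, 13, 13, 11.
98 kg → truck 1 (remaining 2 kg)
94 kg → truck 2 (remaining 6 kg)
92 kg → truck 3 (remaining 8 kg)
68 kg → truck 4 (remaining 32 kg)
67 kg → truck 5 (remaining 33 kg)
60 kg → truck 6 (remaining 40 kg)
57 kg → truck 7 (remaining 43 kg)
25 kg → truck 4 (remaining 7 kg)
24 kg → truck 5 (remaining 9 kg)
19 kg → truck 6 (remaining 21 kg)
13 kg → truck 6 (remaining 8 kg)
13 kg → truck 7 (remaining 30 kg)
11 kg → truck 7 (remaining 19 kg)
Final trucks: [98] [94] [92] [68,25] [67,24] [60,19,13] [57,13,11].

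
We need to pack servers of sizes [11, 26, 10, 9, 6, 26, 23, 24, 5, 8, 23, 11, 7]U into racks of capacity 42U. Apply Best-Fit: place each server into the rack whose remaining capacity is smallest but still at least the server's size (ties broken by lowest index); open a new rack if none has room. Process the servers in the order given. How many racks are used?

Put 11U in rack 1; 31U remain.
Put 26U in rack 1; 5U remain.
Put 10U in rack 2; 32U remain.
Put 9U in rack 2; 23U remain.
Put 6U in rack 2; 17U remain.
Put 26U in rack 3; 16U remain.
Put 23U in rack 4; 19U remain.
Put 24U in rack 5; 18U remain.
Put 5U in rack 1; 0U remain.
Put 8U in rack 3; 8U remain.
Put 23U in rack 6; 19U remain.
Put 11U in rack 2; 6U remain.
Put 7U in rack 3; 1U remain.
Final racks: [11,26,5] [10,9,6,11] [26,8,7] [23] [24] [23].

6 racks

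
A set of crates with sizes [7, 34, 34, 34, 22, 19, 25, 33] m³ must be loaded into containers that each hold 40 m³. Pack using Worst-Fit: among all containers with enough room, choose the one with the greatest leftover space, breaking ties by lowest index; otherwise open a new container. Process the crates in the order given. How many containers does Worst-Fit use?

7 containers

container 1: place 7 m³, 33 m³ left
container 2: place 34 m³, 6 m³ left
container 3: place 34 m³, 6 m³ left
container 4: place 34 m³, 6 m³ left
container 1: place 22 m³, 11 m³ left
container 5: place 19 m³, 21 m³ left
container 6: place 25 m³, 15 m³ left
container 7: place 33 m³, 7 m³ left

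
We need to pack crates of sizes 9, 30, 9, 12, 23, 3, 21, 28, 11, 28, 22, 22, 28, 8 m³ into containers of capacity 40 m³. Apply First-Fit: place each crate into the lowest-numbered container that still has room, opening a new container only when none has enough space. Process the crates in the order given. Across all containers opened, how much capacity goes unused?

106

9 m³ → container 1 (remaining 31 m³)
30 m³ → container 1 (remaining 1 m³)
9 m³ → container 2 (remaining 31 m³)
12 m³ → container 2 (remaining 19 m³)
23 m³ → container 3 (remaining 17 m³)
3 m³ → container 2 (remaining 16 m³)
21 m³ → container 4 (remaining 19 m³)
28 m³ → container 5 (remaining 12 m³)
11 m³ → container 2 (remaining 5 m³)
28 m³ → container 6 (remaining 12 m³)
22 m³ → container 7 (remaining 18 m³)
22 m³ → container 8 (remaining 18 m³)
28 m³ → container 9 (remaining 12 m³)
8 m³ → container 3 (remaining 9 m³)
9 containers × 40 m³ = 360 m³; used 254 m³; unused 106 m³.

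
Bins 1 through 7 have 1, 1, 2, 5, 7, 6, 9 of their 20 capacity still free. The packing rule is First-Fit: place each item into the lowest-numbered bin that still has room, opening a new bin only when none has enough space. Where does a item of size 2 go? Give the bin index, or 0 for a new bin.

3

Bins with room: bin 3 (2), bin 4 (5), bin 5 (7), bin 6 (6), bin 7 (9).
The first with room is bin 3.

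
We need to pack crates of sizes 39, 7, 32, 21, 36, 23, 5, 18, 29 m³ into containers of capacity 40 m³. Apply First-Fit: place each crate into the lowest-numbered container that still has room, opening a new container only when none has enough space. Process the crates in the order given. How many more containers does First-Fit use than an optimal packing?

1

First-Fit: [39] [7,32] [21,5] [36] [23] [18] [29] → 7 containers.
Total size 210 m³; any packing needs at least ⌈210/40⌉ = 6 containers.
An optimal packing achieves that bound: [39] [36] [32,7] [29,5] [23] [21,18] → 6 containers.
Excess: 7 − 6 = 1.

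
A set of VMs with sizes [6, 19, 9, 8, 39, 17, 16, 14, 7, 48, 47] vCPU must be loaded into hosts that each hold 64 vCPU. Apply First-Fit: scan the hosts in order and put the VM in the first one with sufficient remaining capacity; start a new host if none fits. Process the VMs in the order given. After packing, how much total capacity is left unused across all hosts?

6 vCPU → host 1 (remaining 58 vCPU)
19 vCPU → host 1 (remaining 39 vCPU)
9 vCPU → host 1 (remaining 30 vCPU)
8 vCPU → host 1 (remaining 22 vCPU)
39 vCPU → host 2 (remaining 25 vCPU)
17 vCPU → host 1 (remaining 5 vCPU)
16 vCPU → host 2 (remaining 9 vCPU)
14 vCPU → host 3 (remaining 50 vCPU)
7 vCPU → host 2 (remaining 2 vCPU)
48 vCPU → host 3 (remaining 2 vCPU)
47 vCPU → host 4 (remaining 17 vCPU)
4 hosts × 64 vCPU = 256 vCPU; used 230 vCPU; unused 26 vCPU.

26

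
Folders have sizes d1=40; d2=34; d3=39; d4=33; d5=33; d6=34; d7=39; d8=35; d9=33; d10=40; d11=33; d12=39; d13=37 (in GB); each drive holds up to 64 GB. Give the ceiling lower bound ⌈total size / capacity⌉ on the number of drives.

Total size = 40 + 34 + 39 + 33 + 33 + 34 + 39 + 35 + 33 + 40 + 33 + 39 + 37 = 469 GB.
⌈469 / 64⌉ = 8.

8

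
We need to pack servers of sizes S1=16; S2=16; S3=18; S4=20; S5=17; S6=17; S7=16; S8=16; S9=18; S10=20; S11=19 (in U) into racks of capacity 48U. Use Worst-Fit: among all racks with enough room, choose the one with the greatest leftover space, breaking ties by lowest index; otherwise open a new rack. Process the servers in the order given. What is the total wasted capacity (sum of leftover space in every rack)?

47

S1 (16U) → rack 1 (remaining 32U)
S2 (16U) → rack 1 (remaining 16U)
S3 (18U) → rack 2 (remaining 30U)
S4 (20U) → rack 2 (remaining 10U)
S5 (17U) → rack 3 (remaining 31U)
S6 (17U) → rack 3 (remaining 14U)
S7 (16U) → rack 1 (remaining 0U)
S8 (16U) → rack 4 (remaining 32U)
S9 (18U) → rack 4 (remaining 14U)
S10 (20U) → rack 5 (remaining 28U)
S11 (19U) → rack 5 (remaining 9U)
5 racks × 48U = 240U; used 193U; unused 47U.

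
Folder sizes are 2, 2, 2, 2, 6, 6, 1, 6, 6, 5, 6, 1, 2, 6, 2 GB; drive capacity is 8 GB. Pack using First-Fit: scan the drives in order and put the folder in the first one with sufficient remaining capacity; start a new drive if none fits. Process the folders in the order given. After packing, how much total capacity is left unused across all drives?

9

2 GB → drive 1 (remaining 6 GB)
2 GB → drive 1 (remaining 4 GB)
2 GB → drive 1 (remaining 2 GB)
2 GB → drive 1 (remaining 0 GB)
6 GB → drive 2 (remaining 2 GB)
6 GB → drive 3 (remaining 2 GB)
1 GB → drive 2 (remaining 1 GB)
6 GB → drive 4 (remaining 2 GB)
6 GB → drive 5 (remaining 2 GB)
5 GB → drive 6 (remaining 3 GB)
6 GB → drive 7 (remaining 2 GB)
1 GB → drive 2 (remaining 0 GB)
2 GB → drive 3 (remaining 0 GB)
6 GB → drive 8 (remaining 2 GB)
2 GB → drive 4 (remaining 0 GB)
8 drives × 8 GB = 64 GB; used 55 GB; unused 9 GB.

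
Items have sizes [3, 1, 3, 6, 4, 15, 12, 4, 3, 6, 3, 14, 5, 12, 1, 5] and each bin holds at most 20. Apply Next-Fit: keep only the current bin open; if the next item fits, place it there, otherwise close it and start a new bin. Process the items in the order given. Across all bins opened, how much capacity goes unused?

23

3 → bin 1 (remaining 17)
1 → bin 1 (remaining 16)
3 → bin 1 (remaining 13)
6 → bin 1 (remaining 7)
4 → bin 1 (remaining 3)
15 → bin 2 (remaining 5)
12 → bin 3 (remaining 8)
4 → bin 3 (remaining 4)
3 → bin 3 (remaining 1)
6 → bin 4 (remaining 14)
3 → bin 4 (remaining 11)
14 → bin 5 (remaining 6)
5 → bin 5 (remaining 1)
12 → bin 6 (remaining 8)
1 → bin 6 (remaining 7)
5 → bin 6 (remaining 2)
6 bins × 20 = 120; used 97; unused 23.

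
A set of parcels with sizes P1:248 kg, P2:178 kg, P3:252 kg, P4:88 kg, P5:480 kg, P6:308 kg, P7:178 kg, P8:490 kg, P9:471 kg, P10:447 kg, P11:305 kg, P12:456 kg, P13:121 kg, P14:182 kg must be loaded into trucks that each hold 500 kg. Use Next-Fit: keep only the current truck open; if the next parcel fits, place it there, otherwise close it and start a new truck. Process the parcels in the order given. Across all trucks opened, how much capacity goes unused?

Put P1 (248 kg) in truck 1; 252 kg remain.
Put P2 (178 kg) in truck 1; 74 kg remain.
Put P3 (252 kg) in truck 2; 248 kg remain.
Put P4 (88 kg) in truck 2; 160 kg remain.
Put P5 (480 kg) in truck 3; 20 kg remain.
Put P6 (308 kg) in truck 4; 192 kg remain.
Put P7 (178 kg) in truck 4; 14 kg remain.
Put P8 (490 kg) in truck 5; 10 kg remain.
Put P9 (471 kg) in truck 6; 29 kg remain.
Put P10 (447 kg) in truck 7; 53 kg remain.
Put P11 (305 kg) in truck 8; 195 kg remain.
Put P12 (456 kg) in truck 9; 44 kg remain.
Put P13 (121 kg) in truck 10; 379 kg remain.
Put P14 (182 kg) in truck 10; 197 kg remain.
10 trucks × 500 kg = 5000 kg; used 4204 kg; unused 796 kg.

796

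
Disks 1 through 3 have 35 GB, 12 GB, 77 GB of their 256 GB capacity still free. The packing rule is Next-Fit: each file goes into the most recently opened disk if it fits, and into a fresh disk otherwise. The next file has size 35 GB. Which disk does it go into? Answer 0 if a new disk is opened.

3

Next-Fit only looks at disk 3, which has 77 GB free.
35 GB fits there.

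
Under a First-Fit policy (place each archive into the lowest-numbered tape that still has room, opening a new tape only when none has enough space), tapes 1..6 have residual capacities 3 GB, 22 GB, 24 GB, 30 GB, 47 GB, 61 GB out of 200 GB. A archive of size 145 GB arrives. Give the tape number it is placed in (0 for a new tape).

No tape has ≥ 145 GB free, so a new tape is opened.

0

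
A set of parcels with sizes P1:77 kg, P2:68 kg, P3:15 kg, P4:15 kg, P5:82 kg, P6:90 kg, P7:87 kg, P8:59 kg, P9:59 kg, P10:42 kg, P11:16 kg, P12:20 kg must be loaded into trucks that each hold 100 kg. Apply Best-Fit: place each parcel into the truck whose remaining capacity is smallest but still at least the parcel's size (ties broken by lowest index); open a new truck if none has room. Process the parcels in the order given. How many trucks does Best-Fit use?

8 trucks

truck 1: place P1 (77 kg), 23 kg left
truck 2: place P2 (68 kg), 32 kg left
truck 1: place P3 (15 kg), 8 kg left
truck 2: place P4 (15 kg), 17 kg left
truck 3: place P5 (82 kg), 18 kg left
truck 4: place P6 (90 kg), 10 kg left
truck 5: place P7 (87 kg), 13 kg left
truck 6: place P8 (59 kg), 41 kg left
truck 7: place P9 (59 kg), 41 kg left
truck 8: place P10 (42 kg), 58 kg left
truck 2: place P11 (16 kg), 1 kg left
truck 6: place P12 (20 kg), 21 kg left
Final trucks: [77,15] [68,15,16] [82] [90] [87] [59,20] [59] [42].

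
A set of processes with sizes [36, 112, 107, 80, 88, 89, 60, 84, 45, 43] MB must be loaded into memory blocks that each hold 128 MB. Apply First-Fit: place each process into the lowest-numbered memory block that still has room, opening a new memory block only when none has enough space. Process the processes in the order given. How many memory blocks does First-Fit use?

memory block 1: place 36 MB, 92 MB left
memory block 2: place 112 MB, 16 MB left
memory block 3: place 107 MB, 21 MB left
memory block 1: place 80 MB, 12 MB left
memory block 4: place 88 MB, 40 MB left
memory block 5: place 89 MB, 39 MB left
memory block 6: place 60 MB, 68 MB left
memory block 7: place 84 MB, 44 MB left
memory block 6: place 45 MB, 23 MB left
memory block 7: place 43 MB, 1 MB left

7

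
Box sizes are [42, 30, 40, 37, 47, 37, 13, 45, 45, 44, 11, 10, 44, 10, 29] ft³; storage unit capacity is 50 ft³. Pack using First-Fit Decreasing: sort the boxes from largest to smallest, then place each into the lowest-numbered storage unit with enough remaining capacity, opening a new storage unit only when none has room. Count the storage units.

11

Sorted descending: 47, 45, 45, 44, 44, 42, 40, 37, 37, 30, 29, 13, 11, 10, 10.
Put 47 ft³ in storage unit 1; 3 ft³ remain.
Put 45 ft³ in storage unit 2; 5 ft³ remain.
Put 45 ft³ in storage unit 3; 5 ft³ remain.
Put 44 ft³ in storage unit 4; 6 ft³ remain.
Put 44 ft³ in storage unit 5; 6 ft³ remain.
Put 42 ft³ in storage unit 6; 8 ft³ remain.
Put 40 ft³ in storage unit 7; 10 ft³ remain.
Put 37 ft³ in storage unit 8; 13 ft³ remain.
Put 37 ft³ in storage unit 9; 13 ft³ remain.
Put 30 ft³ in storage unit 10; 20 ft³ remain.
Put 29 ft³ in storage unit 11; 21 ft³ remain.
Put 13 ft³ in storage unit 8; 0 ft³ remain.
Put 11 ft³ in storage unit 9; 2 ft³ remain.
Put 10 ft³ in storage unit 7; 0 ft³ remain.
Put 10 ft³ in storage unit 10; 10 ft³ remain.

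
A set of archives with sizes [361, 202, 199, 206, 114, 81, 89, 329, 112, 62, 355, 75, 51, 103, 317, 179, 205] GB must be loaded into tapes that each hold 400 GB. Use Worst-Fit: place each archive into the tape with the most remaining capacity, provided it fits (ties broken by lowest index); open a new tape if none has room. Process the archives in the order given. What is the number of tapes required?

9

Put 361 GB in tape 1; 39 GB remain.
Put 202 GB in tape 2; 198 GB remain.
Put 199 GB in tape 3; 201 GB remain.
Put 206 GB in tape 4; 194 GB remain.
Put 114 GB in tape 3; 87 GB remain.
Put 81 GB in tape 2; 117 GB remain.
Put 89 GB in tape 4; 105 GB remain.
Put 329 GB in tape 5; 71 GB remain.
Put 112 GB in tape 2; 5 GB remain.
Put 62 GB in tape 4; 43 GB remain.
Put 355 GB in tape 6; 45 GB remain.
Put 75 GB in tape 3; 12 GB remain.
Put 51 GB in tape 5; 20 GB remain.
Put 103 GB in tape 7; 297 GB remain.
Put 317 GB in tape 8; 83 GB remain.
Put 179 GB in tape 7; 118 GB remain.
Put 205 GB in tape 9; 195 GB remain.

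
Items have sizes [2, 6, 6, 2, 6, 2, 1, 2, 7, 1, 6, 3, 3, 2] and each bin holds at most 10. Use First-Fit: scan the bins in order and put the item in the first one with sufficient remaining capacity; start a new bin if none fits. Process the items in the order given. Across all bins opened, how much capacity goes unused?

1

bin 1: place 2, 8 left
bin 1: place 6, 2 left
bin 2: place 6, 4 left
bin 1: place 2, 0 left
bin 3: place 6, 4 left
bin 2: place 2, 2 left
bin 2: place 1, 1 left
bin 3: place 2, 2 left
bin 4: place 7, 3 left
bin 2: place 1, 0 left
bin 5: place 6, 4 left
bin 4: place 3, 0 left
bin 5: place 3, 1 left
bin 3: place 2, 0 left
5 bins × 10 = 50; used 49; unused 1.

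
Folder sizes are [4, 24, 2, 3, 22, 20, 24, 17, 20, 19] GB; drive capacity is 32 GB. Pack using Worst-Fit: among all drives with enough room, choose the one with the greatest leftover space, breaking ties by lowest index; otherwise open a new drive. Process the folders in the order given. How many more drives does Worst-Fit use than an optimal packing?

Worst-Fit: [4,24,2] [3,22] [20] [24] [17] [20] [19] → 7 drives.
7 folders exceed 16 GB (half the capacity), and no two of those can share a drive, so at least 7 drives are needed.
So 7 is already optimal.

0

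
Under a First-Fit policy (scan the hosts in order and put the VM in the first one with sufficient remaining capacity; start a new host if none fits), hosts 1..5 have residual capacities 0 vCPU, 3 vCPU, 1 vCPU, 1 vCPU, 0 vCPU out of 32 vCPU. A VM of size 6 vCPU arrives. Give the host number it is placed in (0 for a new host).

No host has ≥ 6 vCPU free, so a new host is opened.

0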